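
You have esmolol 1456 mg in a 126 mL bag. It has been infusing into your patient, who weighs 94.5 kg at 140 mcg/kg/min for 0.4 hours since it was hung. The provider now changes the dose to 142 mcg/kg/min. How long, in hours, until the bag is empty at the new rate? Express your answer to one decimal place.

Initial rate:
Dose = 140 mcg/kg/min × 94.5 kg = 13230 mcg/min
13230 mcg/min × 60 min/hr = 793800 mcg/hr
Concentration = 1456 mg ÷ 126 mL = 11.55556 mg/mL = 11555.56 mcg/mL
Rate = 793800 mcg/hr ÷ 11555.56 mcg/mL = 68.69423 mL/hr
Volume infused so far = 68.69423 mL/hr × 0.4 hr = 27.47769 mL
Volume remaining = 126 − 27.47769 = 98.52231 mL
New rate:
Dose = 142 mcg/kg/min × 94.5 kg = 13419 mcg/min
13419 mcg/min × 60 min/hr = 805140 mcg/hr
Rate = 805140 mcg/hr ÷ 11555.56 mcg/mL = 69.67558 mL/hr
Time remaining = 98.52231 mL ÷ 69.67558 mL/hr = 1.414015 hr

1.4 hours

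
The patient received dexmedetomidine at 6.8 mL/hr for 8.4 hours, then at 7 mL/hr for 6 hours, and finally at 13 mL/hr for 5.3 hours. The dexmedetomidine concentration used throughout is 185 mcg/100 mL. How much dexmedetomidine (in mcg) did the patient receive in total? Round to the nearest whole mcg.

Concentration = 185 mcg ÷ 100 mL = 1.85 mcg/mL
Stage 1: 6.8 mL/hr × 8.4 hr = 57.12 mL → 57.12 mL × 1.85 mcg/mL = 105.672 mcg
Stage 2: 7 mL/hr × 6 hr = 42 mL → 42 mL × 1.85 mcg/mL = 77.7 mcg
Stage 3: 13 mL/hr × 5.3 hr = 68.9 mL → 68.9 mL × 1.85 mcg/mL = 127.465 mcg
Total = 105.672 + 77.7 + 127.465 = 310.837 mcg

311 mcg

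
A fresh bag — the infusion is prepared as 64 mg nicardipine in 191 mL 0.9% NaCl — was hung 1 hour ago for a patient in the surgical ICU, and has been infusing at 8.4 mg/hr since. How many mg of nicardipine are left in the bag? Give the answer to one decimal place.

55.6 mg

Concentration = 64 mg ÷ 191 mL = 0.3350785 mg/mL
Rate = 8.4 mg/hr ÷ 0.3350785 mg/mL = 25.06875 mL/hr
Volume infused = 25.06875 mL/hr × 1 hr = 25.06875 mL
Volume remaining = 191 − 25.06875 = 165.9313 mL
Drug remaining = 165.9313 mL × 0.3350785 mg/mL = 55.6 mg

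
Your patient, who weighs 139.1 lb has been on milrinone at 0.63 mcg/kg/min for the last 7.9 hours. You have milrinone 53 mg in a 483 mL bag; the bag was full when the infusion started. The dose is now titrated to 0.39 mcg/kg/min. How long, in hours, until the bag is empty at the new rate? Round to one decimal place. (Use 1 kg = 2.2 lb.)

23.1 hours

Initial rate:
Weight = 139.1 lb ÷ 2.2 lb/kg = 63.22727 kg
Dose = 0.63 mcg/kg/min × 63.22727 kg = 39.83318 mcg/min
39.83318 mcg/min × 60 min/hr = 2389.991 mcg/hr
Concentration = 53 mg ÷ 483 mL = 0.1097308 mg/mL = 109.7308 mcg/mL
Rate = 2389.991 mcg/hr ÷ 109.7308 mcg/mL = 21.78048 mL/hr
Volume infused so far = 21.78048 mL/hr × 7.9 hr = 172.0658 mL
Volume remaining = 483 − 172.0658 = 310.9342 mL
New rate:
Dose = 0.39 mcg/kg/min × 63.22727 kg = 24.65864 mcg/min
24.65864 mcg/min × 60 min/hr = 1479.518 mcg/hr
Rate = 1479.518 mcg/hr ÷ 109.7308 mcg/mL = 13.48316 mL/hr
Time remaining = 310.9342 mL ÷ 13.48316 mL/hr = 23.06093 hr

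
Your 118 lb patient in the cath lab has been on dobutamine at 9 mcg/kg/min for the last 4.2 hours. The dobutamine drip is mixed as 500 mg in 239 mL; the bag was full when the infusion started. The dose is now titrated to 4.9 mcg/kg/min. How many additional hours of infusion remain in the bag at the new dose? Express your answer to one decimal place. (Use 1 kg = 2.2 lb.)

Initial rate:
Weight = 118 lb ÷ 2.2 lb/kg = 53.63636 kg
Dose = 9 mcg/kg/min × 53.63636 kg = 482.7273 mcg/min
482.7273 mcg/min × 60 min/hr = 28963.64 mcg/hr
Concentration = 500 mg ÷ 239 mL = 2.09205 mg/mL = 2092.05 mcg/mL
Rate = 28963.64 mcg/hr ÷ 2092.05 mcg/mL = 13.84462 mL/hr
Volume infused so far = 13.84462 mL/hr × 4.2 hr = 58.1474 mL
Volume remaining = 239 − 58.1474 = 180.8526 mL
New rate:
Dose = 4.9 mcg/kg/min × 53.63636 kg = 262.8182 mcg/min
262.8182 mcg/min × 60 min/hr = 15769.09 mcg/hr
Rate = 15769.09 mcg/hr ÷ 2092.05 mcg/mL = 7.537625 mL/hr
Time remaining = 180.8526 mL ÷ 7.537625 mL/hr = 23.99331 hr

24.0 hours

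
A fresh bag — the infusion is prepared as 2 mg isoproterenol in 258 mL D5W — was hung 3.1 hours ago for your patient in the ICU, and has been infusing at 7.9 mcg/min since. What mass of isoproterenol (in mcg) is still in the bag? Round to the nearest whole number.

7.9 mcg/min × 60 min/hr = 474 mcg/hr
Concentration = 2 mg ÷ 258 mL = 0.007751938 mg/mL = 7.751938 mcg/mL
Rate = 474 mcg/hr ÷ 7.751938 mcg/mL = 61.146 mL/hr
Volume infused = 61.146 mL/hr × 3.1 hr = 189.5526 mL
Volume remaining = 258 − 189.5526 = 68.4474 mL
Drug remaining = 68.4474 mL × 7.751938 mcg/mL = 530.6 mcg

531 mcg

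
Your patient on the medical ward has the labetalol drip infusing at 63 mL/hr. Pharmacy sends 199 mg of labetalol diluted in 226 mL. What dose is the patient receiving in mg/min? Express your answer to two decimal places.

0.92 mg/min

Concentration = 199 mg ÷ 226 mL = 0.880531 mg/mL
Drug rate = 63 mL/hr × 0.880531 mg/mL = 55.47345 mg/hr
55.47345 mg/hr ÷ 60 min/hr = 0.9245575 mg/min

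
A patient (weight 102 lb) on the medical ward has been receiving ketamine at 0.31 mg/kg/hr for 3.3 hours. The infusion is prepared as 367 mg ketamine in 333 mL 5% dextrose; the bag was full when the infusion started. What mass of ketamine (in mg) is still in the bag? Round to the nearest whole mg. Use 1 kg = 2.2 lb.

Weight = 102 lb ÷ 2.2 lb/kg = 46.36364 kg
Dose = 0.31 mg/kg/hr × 46.36364 kg = 14.37273 mg/hr
Concentration = 367 mg ÷ 333 mL = 1.102102 mg/mL
Rate = 14.37273 mg/hr ÷ 1.102102 mg/mL = 13.04119 mL/hr
Volume infused = 13.04119 mL/hr × 3.3 hr = 43.03594 mL
Volume remaining = 333 − 43.03594 = 289.9641 mL
Drug remaining = 289.9641 mL × 1.102102 mg/mL = 319.57 mg

320 mg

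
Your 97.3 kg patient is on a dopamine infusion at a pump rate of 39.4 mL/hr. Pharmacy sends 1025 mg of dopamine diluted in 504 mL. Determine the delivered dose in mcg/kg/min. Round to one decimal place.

13.7 mcg/kg/min

Concentration = 1025 mg ÷ 504 mL = 2.03373 mg/mL = 2033.73 mcg/mL
Drug rate = 39.4 mL/hr × 2033.73 mcg/mL = 80128.97 mcg/hr
80128.97 mcg/hr ÷ 60 min/hr = 1335.483 mcg/min
1335.483 mcg/min ÷ 97.3 kg = 13.72541 mcg/kg/min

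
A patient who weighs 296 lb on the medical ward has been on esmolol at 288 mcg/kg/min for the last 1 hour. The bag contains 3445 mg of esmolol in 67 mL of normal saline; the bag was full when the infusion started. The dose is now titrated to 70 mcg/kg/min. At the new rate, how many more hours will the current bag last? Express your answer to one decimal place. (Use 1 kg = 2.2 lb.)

2.0 hours

Initial rate:
Weight = 296 lb ÷ 2.2 lb/kg = 134.5455 kg
Dose = 288 mcg/kg/min × 134.5455 kg = 38749.09 mcg/min
38749.09 mcg/min × 60 min/hr = 2324945 mcg/hr
Concentration = 3445 mg ÷ 67 mL = 51.41791 mg/mL = 51417.91 mcg/mL
Rate = 2324945 mcg/hr ÷ 51417.91 mcg/mL = 45.21665 mL/hr
Volume infused so far = 45.21665 mL/hr × 1 hr = 45.21665 mL
Volume remaining = 67 − 45.21665 = 21.78335 mL
New rate:
Dose = 70 mcg/kg/min × 134.5455 kg = 9418.182 mcg/min
9418.182 mcg/min × 60 min/hr = 565090.9 mcg/hr
Rate = 565090.9 mcg/hr ÷ 51417.91 mcg/mL = 10.99016 mL/hr
Time remaining = 21.78335 mL ÷ 10.99016 mL/hr = 1.982079 hr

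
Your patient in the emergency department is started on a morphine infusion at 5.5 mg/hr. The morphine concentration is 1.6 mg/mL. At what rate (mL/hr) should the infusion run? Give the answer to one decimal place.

3.4 mL/hr

Rate = 5.5 mg/hr ÷ 1.6 mg/mL = 3.4375 mL/hr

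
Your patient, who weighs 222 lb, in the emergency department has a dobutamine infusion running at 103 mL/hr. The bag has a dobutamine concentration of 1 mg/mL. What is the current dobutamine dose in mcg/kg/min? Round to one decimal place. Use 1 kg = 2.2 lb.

Weight = 222 lb ÷ 2.2 lb/kg = 100.9091 kg
Concentration = 1 mg/mL = 1000 mcg/mL
Drug rate = 103 mL/hr × 1000 mcg/mL = 103000 mcg/hr
103000 mcg/hr ÷ 60 min/hr = 1716.667 mcg/min
1716.667 mcg/min ÷ 100.9091 kg = 17.01201 mcg/kg/min

17.0 mcg/kg/min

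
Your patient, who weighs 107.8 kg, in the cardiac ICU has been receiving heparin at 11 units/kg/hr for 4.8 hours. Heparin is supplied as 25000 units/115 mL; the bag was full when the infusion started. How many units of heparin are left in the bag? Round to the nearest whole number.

Dose = 11 units/kg/hr × 107.8 kg = 1185.8 units/hr
Concentration = 25000 units ÷ 115 mL = 217.3913 units/mL
Rate = 1185.8 units/hr ÷ 217.3913 units/mL = 5.45468 mL/hr
Volume infused = 5.45468 mL/hr × 4.8 hr = 26.18246 mL
Volume remaining = 115 − 26.18246 = 88.81754 mL
Drug remaining = 88.81754 mL × 217.3913 units/mL = 19308.16 units

19308 units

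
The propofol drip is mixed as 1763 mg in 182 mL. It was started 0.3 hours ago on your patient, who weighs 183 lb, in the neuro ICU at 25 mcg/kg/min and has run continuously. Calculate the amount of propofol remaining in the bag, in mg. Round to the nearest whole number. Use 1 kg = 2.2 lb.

Weight = 183 lb ÷ 2.2 lb/kg = 83.18182 kg
Dose = 25 mcg/kg/min × 83.18182 kg = 2079.545 mcg/min
2079.545 mcg/min × 60 min/hr = 124772.7 mcg/hr
Concentration = 1763 mg ÷ 182 mL = 9.686813 mg/mL = 9686.813 mcg/mL
Rate = 124772.7 mcg/hr ÷ 9686.813 mcg/mL = 12.88068 mL/hr
Volume infused = 12.88068 mL/hr × 0.3 hr = 3.864204 mL
Volume remaining = 182 − 3.864204 = 178.1358 mL
Drug remaining = 178.1358 mL × 9686.813 mcg/mL = 1725568 mcg = 1725.568 mg

1726 mg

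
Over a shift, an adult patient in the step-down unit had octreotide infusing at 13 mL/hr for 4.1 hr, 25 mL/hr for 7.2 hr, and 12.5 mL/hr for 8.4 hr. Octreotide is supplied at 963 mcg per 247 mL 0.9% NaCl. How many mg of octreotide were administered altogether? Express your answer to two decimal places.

1.32 mg

Concentration = 963 mcg ÷ 247 mL = 3.898785 mcg/mL
Stage 1: 13 mL/hr × 4.1 hr = 53.3 mL → 53.3 mL × 3.898785 mcg/mL = 207.8053 mcg
Stage 2: 25 mL/hr × 7.2 hr = 180 mL → 180 mL × 3.898785 mcg/mL = 701.7814 mcg
Stage 3: 12.5 mL/hr × 8.4 hr = 105 mL → 105 mL × 3.898785 mcg/mL = 409.3725 mcg
Total = 207.8053 + 701.7814 + 409.3725 = 1318.959 mcg = 1.318959 mg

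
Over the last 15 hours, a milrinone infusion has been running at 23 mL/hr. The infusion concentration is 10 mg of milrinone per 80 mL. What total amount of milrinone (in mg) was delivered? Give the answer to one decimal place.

Concentration = 10 mg ÷ 80 mL = 0.125 mg/mL = 125 mcg/mL
Drug rate = 23 mL/hr × 125 mcg/mL = 2875 mcg/hr
Total = 2875 mcg/hr × 15 hr = 43125 mcg = 43.125 mg

43.1 mg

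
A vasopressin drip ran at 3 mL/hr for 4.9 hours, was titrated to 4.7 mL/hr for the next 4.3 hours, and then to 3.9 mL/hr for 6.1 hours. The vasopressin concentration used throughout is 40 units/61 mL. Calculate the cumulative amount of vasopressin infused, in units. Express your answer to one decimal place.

38.5 units

Concentration = 40 units ÷ 61 mL = 0.6557377 units/mL
Stage 1: 3 mL/hr × 4.9 hr = 14.7 mL → 14.7 mL × 0.6557377 units/mL = 9.639344 units
Stage 2: 4.7 mL/hr × 4.3 hr = 20.21 mL → 20.21 mL × 0.6557377 units/mL = 13.25246 units
Stage 3: 3.9 mL/hr × 6.1 hr = 23.79 mL → 23.79 mL × 0.6557377 units/mL = 15.6 units
Total = 9.639344 + 13.25246 + 15.6 = 38.4918 units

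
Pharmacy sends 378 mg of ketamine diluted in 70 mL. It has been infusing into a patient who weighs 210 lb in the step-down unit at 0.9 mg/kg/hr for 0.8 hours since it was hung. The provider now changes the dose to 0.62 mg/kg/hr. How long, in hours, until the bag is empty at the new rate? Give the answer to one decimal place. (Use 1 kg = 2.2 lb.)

Initial rate:
Weight = 210 lb ÷ 2.2 lb/kg = 95.45455 kg
Dose = 0.9 mg/kg/hr × 95.45455 kg = 85.90909 mg/hr
Concentration = 378 mg ÷ 70 mL = 5.4 mg/mL
Rate = 85.90909 mg/hr ÷ 5.4 mg/mL = 15.90909 mL/hr
Volume infused so far = 15.90909 mL/hr × 0.8 hr = 12.72727 mL
Volume remaining = 70 − 12.72727 = 57.27273 mL
New rate:
Dose = 0.62 mg/kg/hr × 95.45455 kg = 59.18182 mg/hr
Rate = 59.18182 mg/hr ÷ 5.4 mg/mL = 10.9596 mL/hr
Time remaining = 57.27273 mL ÷ 10.9596 mL/hr = 5.225806 hr

5.2 hours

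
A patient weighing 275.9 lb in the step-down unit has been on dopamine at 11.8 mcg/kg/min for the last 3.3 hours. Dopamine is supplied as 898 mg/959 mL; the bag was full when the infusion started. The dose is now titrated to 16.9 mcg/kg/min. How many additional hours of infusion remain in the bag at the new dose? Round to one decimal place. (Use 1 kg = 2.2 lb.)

4.8 hours

Initial rate:
Weight = 275.9 lb ÷ 2.2 lb/kg = 125.4091 kg
Dose = 11.8 mcg/kg/min × 125.4091 kg = 1479.827 mcg/min
1479.827 mcg/min × 60 min/hr = 88789.64 mcg/hr
Concentration = 898 mg ÷ 959 mL = 0.9363921 mg/mL = 936.3921 mcg/mL
Rate = 88789.64 mcg/hr ÷ 936.3921 mcg/mL = 94.821 mL/hr
Volume infused so far = 94.821 mL/hr × 3.3 hr = 312.9093 mL
Volume remaining = 959 − 312.9093 = 646.0907 mL
New rate:
Dose = 16.9 mcg/kg/min × 125.4091 kg = 2119.414 mcg/min
2119.414 mcg/min × 60 min/hr = 127164.8 mcg/hr
Rate = 127164.8 mcg/hr ÷ 936.3921 mcg/mL = 135.803 mL/hr
Time remaining = 646.0907 mL ÷ 135.803 mL/hr = 4.75756 hr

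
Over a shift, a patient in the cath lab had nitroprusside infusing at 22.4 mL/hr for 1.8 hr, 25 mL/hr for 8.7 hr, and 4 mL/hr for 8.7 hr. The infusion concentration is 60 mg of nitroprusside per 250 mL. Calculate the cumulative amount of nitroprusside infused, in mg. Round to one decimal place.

70.2 mg

Concentration = 60 mg ÷ 250 mL = 0.24 mg/mL
Stage 1: 22.4 mL/hr × 1.8 hr = 40.32 mL → 40.32 mL × 0.24 mg/mL = 9.6768 mg
Stage 2: 25 mL/hr × 8.7 hr = 217.5 mL → 217.5 mL × 0.24 mg/mL = 52.2 mg
Stage 3: 4 mL/hr × 8.7 hr = 34.8 mL → 34.8 mL × 0.24 mg/mL = 8.352 mg
Total = 9.6768 + 52.2 + 8.352 = 70.2288 mg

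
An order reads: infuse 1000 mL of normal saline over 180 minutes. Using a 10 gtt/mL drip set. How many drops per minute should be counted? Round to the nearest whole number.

1000 mL ÷ (180 min) = 5.555556 mL/min
5.555556 mL/min × 10 gtt/mL = 55.55556 gtt/min

56 gtt/min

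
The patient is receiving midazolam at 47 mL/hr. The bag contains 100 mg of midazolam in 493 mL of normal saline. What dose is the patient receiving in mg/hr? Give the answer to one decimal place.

9.5 mg/hr

Concentration = 100 mg ÷ 493 mL = 0.2028398 mg/mL
Drug rate = 47 mL/hr × 0.2028398 mg/mL = 9.533469 mg/hr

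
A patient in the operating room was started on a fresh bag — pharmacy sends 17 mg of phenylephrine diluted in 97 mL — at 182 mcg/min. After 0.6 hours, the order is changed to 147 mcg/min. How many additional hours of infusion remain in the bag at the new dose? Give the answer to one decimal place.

Initial rate:
182 mcg/min × 60 min/hr = 10920 mcg/hr
Concentration = 17 mg ÷ 97 mL = 0.1752577 mg/mL = 175.2577 mcg/mL
Rate = 10920 mcg/hr ÷ 175.2577 mcg/mL = 62.30824 mL/hr
Volume infused so far = 62.30824 mL/hr × 0.6 hr = 37.38494 mL
Volume remaining = 97 − 37.38494 = 59.61506 mL
New rate:
147 mcg/min × 60 min/hr = 8820 mcg/hr
Rate = 8820 mcg/hr ÷ 175.2577 mcg/mL = 50.32588 mL/hr
Time remaining = 59.61506 mL ÷ 50.32588 mL/hr = 1.18458 hr

1.2 hours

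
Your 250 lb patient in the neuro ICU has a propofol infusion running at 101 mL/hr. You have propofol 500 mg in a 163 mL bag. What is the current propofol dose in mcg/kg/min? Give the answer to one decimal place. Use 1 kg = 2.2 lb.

45.4 mcg/kg/min

Weight = 250 lb ÷ 2.2 lb/kg = 113.6364 kg
Concentration = 500 mg ÷ 163 mL = 3.067485 mg/mL = 3067.485 mcg/mL
Drug rate = 101 mL/hr × 3067.485 mcg/mL = 309816 mcg/hr
309816 mcg/hr ÷ 60 min/hr = 5163.599 mcg/min
5163.599 mcg/min ÷ 113.6364 kg = 45.43967 mcg/kg/min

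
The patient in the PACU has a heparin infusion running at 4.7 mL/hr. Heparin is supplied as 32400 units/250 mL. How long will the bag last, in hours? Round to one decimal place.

53.2 hours

Duration = 250 mL ÷ 4.7 mL/hr = 53.19149 hr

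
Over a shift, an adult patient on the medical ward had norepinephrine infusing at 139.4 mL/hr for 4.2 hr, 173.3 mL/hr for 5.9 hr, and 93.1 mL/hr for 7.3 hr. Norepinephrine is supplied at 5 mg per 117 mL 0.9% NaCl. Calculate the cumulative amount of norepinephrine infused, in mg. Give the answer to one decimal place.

Concentration = 5 mg ÷ 117 mL = 0.04273504 mg/mL
Stage 1: 139.4 mL/hr × 4.2 hr = 585.48 mL → 585.48 mL × 0.04273504 mg/mL = 25.02051 mg
Stage 2: 173.3 mL/hr × 5.9 hr = 1022.47 mL → 1022.47 mL × 0.04273504 mg/mL = 43.6953 mg
Stage 3: 93.1 mL/hr × 7.3 hr = 679.63 mL → 679.63 mL × 0.04273504 mg/mL = 29.04402 mg
Total = 25.02051 + 43.6953 + 29.04402 = 97.75983 mg

97.8 mg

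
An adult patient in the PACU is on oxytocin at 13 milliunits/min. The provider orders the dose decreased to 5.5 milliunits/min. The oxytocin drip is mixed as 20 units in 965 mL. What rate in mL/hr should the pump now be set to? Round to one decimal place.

15.9 mL/hr

5.5 milliunits/min × 60 min/hr = 330 milliunits/hr
Concentration = 20 units ÷ 965 mL = 0.02072539 units/mL = 20.72539 milliunits/mL
Rate = 330 milliunits/hr ÷ 20.72539 milliunits/mL = 15.9225 mL/hr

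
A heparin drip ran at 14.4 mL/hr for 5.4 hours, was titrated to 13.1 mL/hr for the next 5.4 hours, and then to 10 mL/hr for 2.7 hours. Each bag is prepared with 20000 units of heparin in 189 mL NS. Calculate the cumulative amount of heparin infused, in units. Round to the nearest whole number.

18571 units

Concentration = 20000 units ÷ 189 mL = 105.8201 units/mL
Stage 1: 14.4 mL/hr × 5.4 hr = 77.76 mL → 77.76 mL × 105.8201 units/mL = 8228.571 units
Stage 2: 13.1 mL/hr × 5.4 hr = 70.74 mL → 70.74 mL × 105.8201 units/mL = 7485.714 units
Stage 3: 10 mL/hr × 2.7 hr = 27 mL → 27 mL × 105.8201 units/mL = 2857.143 units
Total = 8228.571 + 7485.714 + 2857.143 = 18571.43 units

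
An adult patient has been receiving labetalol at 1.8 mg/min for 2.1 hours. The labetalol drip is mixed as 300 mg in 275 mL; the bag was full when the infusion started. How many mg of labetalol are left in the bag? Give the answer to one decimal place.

73.2 mg

1.8 mg/min × 60 min/hr = 108 mg/hr
Concentration = 300 mg ÷ 275 mL = 1.090909 mg/mL
Rate = 108 mg/hr ÷ 1.090909 mg/mL = 99 mL/hr
Volume infused = 99 mL/hr × 2.1 hr = 207.9 mL
Volume remaining = 275 − 207.9 = 67.1 mL
Drug remaining = 67.1 mL × 1.090909 mg/mL = 73.2 mg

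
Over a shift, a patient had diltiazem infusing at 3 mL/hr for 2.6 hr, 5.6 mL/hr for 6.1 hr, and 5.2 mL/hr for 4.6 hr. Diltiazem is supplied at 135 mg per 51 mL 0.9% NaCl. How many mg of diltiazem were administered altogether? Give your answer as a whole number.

Concentration = 135 mg ÷ 51 mL = 2.647059 mg/mL
Stage 1: 3 mL/hr × 2.6 hr = 7.8 mL → 7.8 mL × 2.647059 mg/mL = 20.64706 mg
Stage 2: 5.6 mL/hr × 6.1 hr = 34.16 mL → 34.16 mL × 2.647059 mg/mL = 90.42353 mg
Stage 3: 5.2 mL/hr × 4.6 hr = 23.92 mL → 23.92 mL × 2.647059 mg/mL = 63.31765 mg
Total = 20.64706 + 90.42353 + 63.31765 = 174.3882 mg

174 mg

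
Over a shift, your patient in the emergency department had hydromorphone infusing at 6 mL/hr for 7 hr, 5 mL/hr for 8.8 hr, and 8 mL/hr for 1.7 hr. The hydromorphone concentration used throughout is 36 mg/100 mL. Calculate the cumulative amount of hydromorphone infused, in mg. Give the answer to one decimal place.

35.9 mg

Concentration = 36 mg ÷ 100 mL = 0.36 mg/mL
Stage 1: 6 mL/hr × 7 hr = 42 mL → 42 mL × 0.36 mg/mL = 15.12 mg
Stage 2: 5 mL/hr × 8.8 hr = 44 mL → 44 mL × 0.36 mg/mL = 15.84 mg
Stage 3: 8 mL/hr × 1.7 hr = 13.6 mL → 13.6 mL × 0.36 mg/mL = 4.896 mg
Total = 15.12 + 15.84 + 4.896 = 35.856 mg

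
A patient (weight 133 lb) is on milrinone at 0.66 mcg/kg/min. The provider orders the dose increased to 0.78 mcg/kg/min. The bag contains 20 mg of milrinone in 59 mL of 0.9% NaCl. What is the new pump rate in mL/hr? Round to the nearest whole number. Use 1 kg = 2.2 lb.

Weight = 133 lb ÷ 2.2 lb/kg = 60.45455 kg
Dose = 0.78 mcg/kg/min × 60.45455 kg = 47.15455 mcg/min
47.15455 mcg/min × 60 min/hr = 2829.273 mcg/hr
Concentration = 20 mg ÷ 59 mL = 0.3389831 mg/mL = 338.9831 mcg/mL
Rate = 2829.273 mcg/hr ÷ 338.9831 mcg/mL = 8.346355 mL/hr

8 mL/hr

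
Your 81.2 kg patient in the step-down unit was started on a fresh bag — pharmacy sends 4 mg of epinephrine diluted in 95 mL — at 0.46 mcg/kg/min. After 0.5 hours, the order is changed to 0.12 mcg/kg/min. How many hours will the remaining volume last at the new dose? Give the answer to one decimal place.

4.9 hours

Initial rate:
Dose = 0.46 mcg/kg/min × 81.2 kg = 37.352 mcg/min
37.352 mcg/min × 60 min/hr = 2241.12 mcg/hr
Concentration = 4 mg ÷ 95 mL = 0.04210526 mg/mL = 42.10526 mcg/mL
Rate = 2241.12 mcg/hr ÷ 42.10526 mcg/mL = 53.2266 mL/hr
Volume infused so far = 53.2266 mL/hr × 0.5 hr = 26.6133 mL
Volume remaining = 95 − 26.6133 = 68.3867 mL
New rate:
Dose = 0.12 mcg/kg/min × 81.2 kg = 9.744 mcg/min
9.744 mcg/min × 60 min/hr = 584.64 mcg/hr
Rate = 584.64 mcg/hr ÷ 42.10526 mcg/mL = 13.8852 mL/hr
Time remaining = 68.3867 mL ÷ 13.8852 mL/hr = 4.925151 hr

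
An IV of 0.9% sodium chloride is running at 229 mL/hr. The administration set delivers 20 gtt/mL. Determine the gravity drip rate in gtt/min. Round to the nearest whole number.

229 mL/hr ÷ 60 min/hr = 3.816667 mL/min
3.816667 mL/min × 20 gtt/mL = 76.33333 gtt/min

76 gtt/min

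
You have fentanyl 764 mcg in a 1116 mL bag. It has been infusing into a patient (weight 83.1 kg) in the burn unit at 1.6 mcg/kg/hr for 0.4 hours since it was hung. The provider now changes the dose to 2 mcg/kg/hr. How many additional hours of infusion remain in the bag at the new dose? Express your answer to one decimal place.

4.3 hours

Initial rate:
Dose = 1.6 mcg/kg/hr × 83.1 kg = 132.96 mcg/hr
Concentration = 764 mcg ÷ 1116 mL = 0.6845878 mcg/mL
Rate = 132.96 mcg/hr ÷ 0.6845878 mcg/mL = 194.2191 mL/hr
Volume infused so far = 194.2191 mL/hr × 0.4 hr = 77.68762 mL
Volume remaining = 1116 − 77.68762 = 1038.312 mL
New rate:
Dose = 2 mcg/kg/hr × 83.1 kg = 166.2 mcg/hr
Rate = 166.2 mcg/hr ÷ 0.6845878 mcg/mL = 242.7738 mL/hr
Time remaining = 1038.312 mL ÷ 242.7738 mL/hr = 4.276871 hr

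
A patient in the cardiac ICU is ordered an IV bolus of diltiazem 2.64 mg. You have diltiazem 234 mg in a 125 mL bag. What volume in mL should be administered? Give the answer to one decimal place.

1.4 mL

Concentration = 234 mg ÷ 125 mL = 1.872 mg/mL
Volume = 2.64 mg ÷ 1.872 mg/mL = 1.410256 mL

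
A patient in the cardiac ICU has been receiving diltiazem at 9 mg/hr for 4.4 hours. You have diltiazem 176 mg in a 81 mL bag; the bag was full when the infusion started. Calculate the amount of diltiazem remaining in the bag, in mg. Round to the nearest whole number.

Concentration = 176 mg ÷ 81 mL = 2.17284 mg/mL
Rate = 9 mg/hr ÷ 2.17284 mg/mL = 4.142045 mL/hr
Volume infused = 4.142045 mL/hr × 4.4 hr = 18.225 mL
Volume remaining = 81 − 18.225 = 62.775 mL
Drug remaining = 62.775 mL × 2.17284 mg/mL = 136.4 mg

136 mg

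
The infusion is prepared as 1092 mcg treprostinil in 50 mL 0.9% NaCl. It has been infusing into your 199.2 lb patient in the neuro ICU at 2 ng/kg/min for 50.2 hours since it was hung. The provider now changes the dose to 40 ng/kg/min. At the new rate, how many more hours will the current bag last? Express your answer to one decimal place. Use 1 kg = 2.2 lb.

Initial rate:
Weight = 199.2 lb ÷ 2.2 lb/kg = 90.54545 kg
Dose = 2 ng/kg/min × 90.54545 kg = 181.0909 ng/min
181.0909 ng/min × 60 min/hr = 10865.45 ng/hr
Concentration = 1092 mcg ÷ 50 mL = 21.84 mcg/mL = 21840 ng/mL
Rate = 10865.45 ng/hr ÷ 21840 ng/mL = 0.4975025 mL/hr
Volume infused so far = 0.4975025 mL/hr × 50.2 hr = 24.97463 mL
Volume remaining = 50 − 24.97463 = 25.02537 mL
New rate:
Dose = 40 ng/kg/min × 90.54545 kg = 3621.818 ng/min
3621.818 ng/min × 60 min/hr = 217309.1 ng/hr
Rate = 217309.1 ng/hr ÷ 21840 ng/mL = 9.95005 mL/hr
Time remaining = 25.02537 mL ÷ 9.95005 mL/hr = 2.5151 hr

2.5 hours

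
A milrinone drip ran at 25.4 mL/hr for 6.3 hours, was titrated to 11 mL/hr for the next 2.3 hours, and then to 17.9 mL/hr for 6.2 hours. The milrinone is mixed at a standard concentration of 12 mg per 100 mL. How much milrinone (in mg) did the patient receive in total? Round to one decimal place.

35.6 mg

Concentration = 12 mg ÷ 100 mL = 0.12 mg/mL
Stage 1: 25.4 mL/hr × 6.3 hr = 160.02 mL → 160.02 mL × 0.12 mg/mL = 19.2024 mg
Stage 2: 11 mL/hr × 2.3 hr = 25.3 mL → 25.3 mL × 0.12 mg/mL = 3.036 mg
Stage 3: 17.9 mL/hr × 6.2 hr = 110.98 mL → 110.98 mL × 0.12 mg/mL = 13.3176 mg
Total = 19.2024 + 3.036 + 13.3176 = 35.556 mg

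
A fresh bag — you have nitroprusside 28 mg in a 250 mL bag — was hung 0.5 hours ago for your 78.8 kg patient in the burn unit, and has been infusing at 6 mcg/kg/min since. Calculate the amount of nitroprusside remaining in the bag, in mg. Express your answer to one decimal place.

13.8 mg

Dose = 6 mcg/kg/min × 78.8 kg = 472.8 mcg/min
472.8 mcg/min × 60 min/hr = 28368 mcg/hr
Concentration = 28 mg ÷ 250 mL = 0.112 mg/mL = 112 mcg/mL
Rate = 28368 mcg/hr ÷ 112 mcg/mL = 253.2857 mL/hr
Volume infused = 253.2857 mL/hr × 0.5 hr = 126.6429 mL
Volume remaining = 250 − 126.6429 = 123.3571 mL
Drug remaining = 123.3571 mL × 112 mcg/mL = 13816 mcg = 13.816 mg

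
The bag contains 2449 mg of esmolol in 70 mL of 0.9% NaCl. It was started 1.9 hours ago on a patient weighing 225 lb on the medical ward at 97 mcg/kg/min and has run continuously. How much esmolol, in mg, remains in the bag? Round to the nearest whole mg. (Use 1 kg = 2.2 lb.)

Weight = 225 lb ÷ 2.2 lb/kg = 102.2727 kg
Dose = 97 mcg/kg/min × 102.2727 kg = 9920.455 mcg/min
9920.455 mcg/min × 60 min/hr = 595227.3 mcg/hr
Concentration = 2449 mg ÷ 70 mL = 34.98571 mg/mL = 34985.71 mcg/mL
Rate = 595227.3 mcg/hr ÷ 34985.71 mcg/mL = 17.01344 mL/hr
Volume infused = 17.01344 mL/hr × 1.9 hr = 32.32553 mL
Volume remaining = 70 − 32.32553 = 37.67447 mL
Drug remaining = 37.67447 mL × 34985.71 mcg/mL = 1318068 mcg = 1318.068 mg

1318 mg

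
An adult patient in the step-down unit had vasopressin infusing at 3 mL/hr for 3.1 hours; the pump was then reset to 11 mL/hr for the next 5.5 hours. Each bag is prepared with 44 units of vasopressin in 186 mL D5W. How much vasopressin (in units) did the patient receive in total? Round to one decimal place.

16.5 units

Concentration = 44 units ÷ 186 mL = 0.2365591 units/mL
Stage 1: 3 mL/hr × 3.1 hr = 9.3 mL → 9.3 mL × 0.2365591 units/mL = 2.2 units
Stage 2: 11 mL/hr × 5.5 hr = 60.5 mL → 60.5 mL × 0.2365591 units/mL = 14.31183 units
Total = 2.2 + 14.31183 = 16.51183 units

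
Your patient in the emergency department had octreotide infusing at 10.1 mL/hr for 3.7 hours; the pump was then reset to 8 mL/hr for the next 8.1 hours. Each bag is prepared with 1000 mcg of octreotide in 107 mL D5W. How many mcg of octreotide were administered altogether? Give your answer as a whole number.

955 mcg

Concentration = 1000 mcg ÷ 107 mL = 9.345794 mcg/mL
Stage 1: 10.1 mL/hr × 3.7 hr = 37.37 mL → 37.37 mL × 9.345794 mcg/mL = 349.2523 mcg
Stage 2: 8 mL/hr × 8.1 hr = 64.8 mL → 64.8 mL × 9.345794 mcg/mL = 605.6075 mcg
Total = 349.2523 + 605.6075 = 954.8598 mcg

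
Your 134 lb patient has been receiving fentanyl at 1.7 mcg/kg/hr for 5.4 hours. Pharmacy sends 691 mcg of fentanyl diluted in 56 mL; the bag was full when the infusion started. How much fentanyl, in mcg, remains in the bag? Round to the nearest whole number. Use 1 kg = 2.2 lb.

132 mcg

Weight = 134 lb ÷ 2.2 lb/kg = 60.90909 kg
Dose = 1.7 mcg/kg/hr × 60.90909 kg = 103.5455 mcg/hr
Concentration = 691 mcg ÷ 56 mL = 12.33929 mcg/mL
Rate = 103.5455 mcg/hr ÷ 12.33929 mcg/mL = 8.391527 mL/hr
Volume infused = 8.391527 mL/hr × 5.4 hr = 45.31425 mL
Volume remaining = 56 − 45.31425 = 10.68575 mL
Drug remaining = 10.68575 mL × 12.33929 mcg/mL = 131.8545 mcg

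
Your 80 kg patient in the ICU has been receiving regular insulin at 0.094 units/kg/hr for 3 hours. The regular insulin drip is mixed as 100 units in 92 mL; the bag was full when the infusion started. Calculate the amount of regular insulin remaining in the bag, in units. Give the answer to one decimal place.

Dose = 0.094 units/kg/hr × 80 kg = 7.52 units/hr
Concentration = 100 units ÷ 92 mL = 1.086957 units/mL
Rate = 7.52 units/hr ÷ 1.086957 units/mL = 6.9184 mL/hr
Volume infused = 6.9184 mL/hr × 3 hr = 20.7552 mL
Volume remaining = 92 − 20.7552 = 71.2448 mL
Drug remaining = 71.2448 mL × 1.086957 units/mL = 77.44 units

77.4 units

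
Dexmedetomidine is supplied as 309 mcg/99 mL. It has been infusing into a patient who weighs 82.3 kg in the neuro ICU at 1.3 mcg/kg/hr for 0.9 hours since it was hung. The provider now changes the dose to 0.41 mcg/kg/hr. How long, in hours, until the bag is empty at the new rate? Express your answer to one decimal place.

6.3 hours

Initial rate:
Dose = 1.3 mcg/kg/hr × 82.3 kg = 106.99 mcg/hr
Concentration = 309 mcg ÷ 99 mL = 3.121212 mcg/mL
Rate = 106.99 mcg/hr ÷ 3.121212 mcg/mL = 34.27835 mL/hr
Volume infused so far = 34.27835 mL/hr × 0.9 hr = 30.85051 mL
Volume remaining = 99 − 30.85051 = 68.14949 mL
New rate:
Dose = 0.41 mcg/kg/hr × 82.3 kg = 33.743 mcg/hr
Rate = 33.743 mcg/hr ÷ 3.121212 mcg/mL = 10.81086 mL/hr
Time remaining = 68.14949 mL ÷ 10.81086 mL/hr = 6.303796 hr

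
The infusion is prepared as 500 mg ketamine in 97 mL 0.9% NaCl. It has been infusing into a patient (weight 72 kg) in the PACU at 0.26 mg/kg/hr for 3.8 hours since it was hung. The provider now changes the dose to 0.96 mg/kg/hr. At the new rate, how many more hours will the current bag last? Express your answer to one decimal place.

Initial rate:
Dose = 0.26 mg/kg/hr × 72 kg = 18.72 mg/hr
Concentration = 500 mg ÷ 97 mL = 5.154639 mg/mL
Rate = 18.72 mg/hr ÷ 5.154639 mg/mL = 3.63168 mL/hr
Volume infused so far = 3.63168 mL/hr × 3.8 hr = 13.80038 mL
Volume remaining = 97 − 13.80038 = 83.19962 mL
New rate:
Dose = 0.96 mg/kg/hr × 72 kg = 69.12 mg/hr
Rate = 69.12 mg/hr ÷ 5.154639 mg/mL = 13.40928 mL/hr
Time remaining = 83.19962 mL ÷ 13.40928 mL/hr = 6.20463 hr

6.2 hours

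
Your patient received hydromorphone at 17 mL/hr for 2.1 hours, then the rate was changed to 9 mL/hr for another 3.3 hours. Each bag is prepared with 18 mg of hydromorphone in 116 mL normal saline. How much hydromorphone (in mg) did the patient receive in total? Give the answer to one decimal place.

10.1 mg

Concentration = 18 mg ÷ 116 mL = 0.1551724 mg/mL
Stage 1: 17 mL/hr × 2.1 hr = 35.7 mL → 35.7 mL × 0.1551724 mg/mL = 5.539655 mg
Stage 2: 9 mL/hr × 3.3 hr = 29.7 mL → 29.7 mL × 0.1551724 mg/mL = 4.608621 mg
Total = 5.539655 + 4.608621 = 10.14828 mg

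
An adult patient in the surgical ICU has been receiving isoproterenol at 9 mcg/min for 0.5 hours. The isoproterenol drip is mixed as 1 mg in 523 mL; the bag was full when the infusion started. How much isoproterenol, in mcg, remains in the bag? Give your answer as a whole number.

730 mcg

9 mcg/min × 60 min/hr = 540 mcg/hr
Concentration = 1 mg ÷ 523 mL = 0.001912046 mg/mL = 1.912046 mcg/mL
Rate = 540 mcg/hr ÷ 1.912046 mcg/mL = 282.42 mL/hr
Volume infused = 282.42 mL/hr × 0.5 hr = 141.21 mL
Volume remaining = 523 − 141.21 = 381.79 mL
Drug remaining = 381.79 mL × 1.912046 mcg/mL = 730 mcg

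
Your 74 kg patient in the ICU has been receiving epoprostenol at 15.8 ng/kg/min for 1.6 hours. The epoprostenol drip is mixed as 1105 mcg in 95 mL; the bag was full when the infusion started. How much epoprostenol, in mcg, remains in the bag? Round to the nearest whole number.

993 mcg

Dose = 15.8 ng/kg/min × 74 kg = 1169.2 ng/min
1169.2 ng/min × 60 min/hr = 70152 ng/hr
Concentration = 1105 mcg ÷ 95 mL = 11.63158 mcg/mL = 11631.58 ng/mL
Rate = 70152 ng/hr ÷ 11631.58 ng/mL = 6.031167 mL/hr
Volume infused = 6.031167 mL/hr × 1.6 hr = 9.649868 mL
Volume remaining = 95 − 9.649868 = 85.35013 mL
Drug remaining = 85.35013 mL × 11631.58 ng/mL = 992756.8 ng = 992.7568 mcg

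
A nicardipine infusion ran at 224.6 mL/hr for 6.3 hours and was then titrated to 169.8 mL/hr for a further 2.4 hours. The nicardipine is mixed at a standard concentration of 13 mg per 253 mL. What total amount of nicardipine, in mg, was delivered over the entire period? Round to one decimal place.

Concentration = 13 mg ÷ 253 mL = 0.0513834 mg/mL
Stage 1: 224.6 mL/hr × 6.3 hr = 1414.98 mL → 1414.98 mL × 0.0513834 mg/mL = 72.70648 mg
Stage 2: 169.8 mL/hr × 2.4 hr = 407.52 mL → 407.52 mL × 0.0513834 mg/mL = 20.93976 mg
Total = 72.70648 + 20.93976 = 93.64625 mg

93.6 mg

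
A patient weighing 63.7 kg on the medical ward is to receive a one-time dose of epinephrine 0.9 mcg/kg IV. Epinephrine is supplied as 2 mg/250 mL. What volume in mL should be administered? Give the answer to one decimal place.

Dose = 0.9 mcg/kg × 63.7 kg = 57.33 mcg
Concentration = 2 mg ÷ 250 mL = 0.008 mg/mL = 8 mcg/mL
Volume = 57.33 mcg ÷ 8 mcg/mL = 7.16625 mL

7.2 mL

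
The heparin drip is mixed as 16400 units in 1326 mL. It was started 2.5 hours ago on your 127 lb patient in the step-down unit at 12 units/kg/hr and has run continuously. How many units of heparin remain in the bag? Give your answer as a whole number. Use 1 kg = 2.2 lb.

Weight = 127 lb ÷ 2.2 lb/kg = 57.72727 kg
Dose = 12 units/kg/hr × 57.72727 kg = 692.7273 units/hr
Concentration = 16400 units ÷ 1326 mL = 12.36802 units/mL
Rate = 692.7273 units/hr ÷ 12.36802 units/mL = 56.00953 mL/hr
Volume infused = 56.00953 mL/hr × 2.5 hr = 140.0238 mL
Volume remaining = 1326 − 140.0238 = 1185.976 mL
Drug remaining = 1185.976 mL × 12.36802 units/mL = 14668.18 units

14668 units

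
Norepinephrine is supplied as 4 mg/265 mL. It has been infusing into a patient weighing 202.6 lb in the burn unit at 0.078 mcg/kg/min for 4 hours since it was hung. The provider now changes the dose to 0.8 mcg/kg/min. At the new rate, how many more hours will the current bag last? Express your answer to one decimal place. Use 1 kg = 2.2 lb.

0.5 hours

Initial rate:
Weight = 202.6 lb ÷ 2.2 lb/kg = 92.09091 kg
Dose = 0.078 mcg/kg/min × 92.09091 kg = 7.183091 mcg/min
7.183091 mcg/min × 60 min/hr = 430.9855 mcg/hr
Concentration = 4 mg ÷ 265 mL = 0.01509434 mg/mL = 15.09434 mcg/mL
Rate = 430.9855 mcg/hr ÷ 15.09434 mcg/mL = 28.55279 mL/hr
Volume infused so far = 28.55279 mL/hr × 4 hr = 114.2111 mL
Volume remaining = 265 − 114.2111 = 150.7889 mL
New rate:
Dose = 0.8 mcg/kg/min × 92.09091 kg = 73.67273 mcg/min
73.67273 mcg/min × 60 min/hr = 4420.364 mcg/hr
Rate = 4420.364 mcg/hr ÷ 15.09434 mcg/mL = 292.8491 mL/hr
Time remaining = 150.7889 mL ÷ 292.8491 mL/hr = 0.5149029 hr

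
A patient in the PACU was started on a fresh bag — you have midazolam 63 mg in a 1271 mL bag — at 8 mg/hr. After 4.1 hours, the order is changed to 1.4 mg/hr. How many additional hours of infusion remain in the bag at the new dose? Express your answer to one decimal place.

21.6 hours

Initial rate:
Concentration = 63 mg ÷ 1271 mL = 0.04956727 mg/mL
Rate = 8 mg/hr ÷ 0.04956727 mg/mL = 161.3968 mL/hr
Volume infused so far = 161.3968 mL/hr × 4.1 hr = 661.727 mL
Volume remaining = 1271 − 661.727 = 609.273 mL
New rate:
Rate = 1.4 mg/hr ÷ 0.04956727 mg/mL = 28.24444 mL/hr
Time remaining = 609.273 mL ÷ 28.24444 mL/hr = 21.57143 hr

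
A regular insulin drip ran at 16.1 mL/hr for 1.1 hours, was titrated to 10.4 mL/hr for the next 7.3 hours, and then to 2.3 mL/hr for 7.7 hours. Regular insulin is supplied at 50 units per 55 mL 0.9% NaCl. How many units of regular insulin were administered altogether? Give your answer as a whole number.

101 units

Concentration = 50 units ÷ 55 mL = 0.9090909 units/mL
Stage 1: 16.1 mL/hr × 1.1 hr = 17.71 mL → 17.71 mL × 0.9090909 units/mL = 16.1 units
Stage 2: 10.4 mL/hr × 7.3 hr = 75.92 mL → 75.92 mL × 0.9090909 units/mL = 69.01818 units
Stage 3: 2.3 mL/hr × 7.7 hr = 17.71 mL → 17.71 mL × 0.9090909 units/mL = 16.1 units
Total = 16.1 + 69.01818 + 16.1 = 101.2182 units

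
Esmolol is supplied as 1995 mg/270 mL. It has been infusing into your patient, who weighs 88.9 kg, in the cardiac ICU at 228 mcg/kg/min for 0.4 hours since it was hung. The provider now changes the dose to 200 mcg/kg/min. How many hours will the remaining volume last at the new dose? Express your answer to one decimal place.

Initial rate:
Dose = 228 mcg/kg/min × 88.9 kg = 20269.2 mcg/min
20269.2 mcg/min × 60 min/hr = 1216152 mcg/hr
Concentration = 1995 mg ÷ 270 mL = 7.388889 mg/mL = 7388.889 mcg/mL
Rate = 1216152 mcg/hr ÷ 7388.889 mcg/mL = 164.592 mL/hr
Volume infused so far = 164.592 mL/hr × 0.4 hr = 65.8368 mL
Volume remaining = 270 − 65.8368 = 204.1632 mL
New rate:
Dose = 200 mcg/kg/min × 88.9 kg = 17780 mcg/min
17780 mcg/min × 60 min/hr = 1066800 mcg/hr
Rate = 1066800 mcg/hr ÷ 7388.889 mcg/mL = 144.3789 mL/hr
Time remaining = 204.1632 mL ÷ 144.3789 mL/hr = 1.414079 hr

1.4 hours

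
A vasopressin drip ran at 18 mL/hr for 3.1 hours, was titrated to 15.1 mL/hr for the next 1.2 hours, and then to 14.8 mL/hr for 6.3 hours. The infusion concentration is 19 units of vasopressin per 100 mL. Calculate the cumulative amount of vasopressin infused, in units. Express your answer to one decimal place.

Concentration = 19 units ÷ 100 mL = 0.19 units/mL
Stage 1: 18 mL/hr × 3.1 hr = 55.8 mL → 55.8 mL × 0.19 units/mL = 10.602 units
Stage 2: 15.1 mL/hr × 1.2 hr = 18.12 mL → 18.12 mL × 0.19 units/mL = 3.4428 units
Stage 3: 14.8 mL/hr × 6.3 hr = 93.24 mL → 93.24 mL × 0.19 units/mL = 17.7156 units
Total = 10.602 + 3.4428 + 17.7156 = 31.7604 units

31.8 units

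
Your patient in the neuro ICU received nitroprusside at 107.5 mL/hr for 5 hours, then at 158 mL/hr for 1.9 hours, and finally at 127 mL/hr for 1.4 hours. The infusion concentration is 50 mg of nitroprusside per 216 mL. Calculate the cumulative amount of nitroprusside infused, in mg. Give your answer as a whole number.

Concentration = 50 mg ÷ 216 mL = 0.2314815 mg/mL
Stage 1: 107.5 mL/hr × 5 hr = 537.5 mL → 537.5 mL × 0.2314815 mg/mL = 124.4213 mg
Stage 2: 158 mL/hr × 1.9 hr = 300.2 mL → 300.2 mL × 0.2314815 mg/mL = 69.49074 mg
Stage 3: 127 mL/hr × 1.4 hr = 177.8 mL → 177.8 mL × 0.2314815 mg/mL = 41.15741 mg
Total = 124.4213 + 69.49074 + 41.15741 = 235.0694 mg

235 mg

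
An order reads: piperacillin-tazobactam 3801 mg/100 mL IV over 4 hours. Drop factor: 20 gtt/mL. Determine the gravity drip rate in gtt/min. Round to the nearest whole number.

8 gtt/min

100 mL ÷ (4 hr × 60 = 240 min) = 0.4166667 mL/min
0.4166667 mL/min × 20 gtt/mL = 8.333333 gtt/min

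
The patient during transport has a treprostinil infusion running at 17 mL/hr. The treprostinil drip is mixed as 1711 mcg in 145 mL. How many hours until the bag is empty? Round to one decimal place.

Duration = 145 mL ÷ 17 mL/hr = 8.529412 hr

8.5 hours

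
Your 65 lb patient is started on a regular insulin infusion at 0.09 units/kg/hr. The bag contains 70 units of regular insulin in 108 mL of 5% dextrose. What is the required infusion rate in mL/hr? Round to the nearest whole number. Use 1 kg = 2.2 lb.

4 mL/hr

Weight = 65 lb ÷ 2.2 lb/kg = 29.54545 kg
Dose = 0.09 units/kg/hr × 29.54545 kg = 2.659091 units/hr
Concentration = 70 units ÷ 108 mL = 0.6481481 units/mL
Rate = 2.659091 units/hr ÷ 0.6481481 units/mL = 4.102597 mL/hr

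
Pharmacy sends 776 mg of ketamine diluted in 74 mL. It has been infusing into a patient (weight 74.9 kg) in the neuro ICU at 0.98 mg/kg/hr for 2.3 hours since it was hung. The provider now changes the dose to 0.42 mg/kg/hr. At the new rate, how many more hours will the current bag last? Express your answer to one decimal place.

19.3 hours

Initial rate:
Dose = 0.98 mg/kg/hr × 74.9 kg = 73.402 mg/hr
Concentration = 776 mg ÷ 74 mL = 10.48649 mg/mL
Rate = 73.402 mg/hr ÷ 10.48649 mg/mL = 6.999675 mL/hr
Volume infused so far = 6.999675 mL/hr × 2.3 hr = 16.09925 mL
Volume remaining = 74 − 16.09925 = 57.90075 mL
New rate:
Dose = 0.42 mg/kg/hr × 74.9 kg = 31.458 mg/hr
Rate = 31.458 mg/hr ÷ 10.48649 mg/mL = 2.999861 mL/hr
Time remaining = 57.90075 mL ÷ 2.999861 mL/hr = 19.30114 hr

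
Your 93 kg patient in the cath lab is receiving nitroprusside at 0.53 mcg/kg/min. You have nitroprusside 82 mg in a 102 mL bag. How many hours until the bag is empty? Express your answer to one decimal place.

Dose = 0.53 mcg/kg/min × 93 kg = 49.29 mcg/min
49.29 mcg/min × 60 min/hr = 2957.4 mcg/hr
Concentration = 82 mg ÷ 102 mL = 0.8039216 mg/mL = 803.9216 mcg/mL
Rate = 2957.4 mcg/hr ÷ 803.9216 mcg/mL = 3.678717 mL/hr
Duration = 102 mL ÷ 3.678717 mL/hr = 27.72706 hr

27.7 hours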